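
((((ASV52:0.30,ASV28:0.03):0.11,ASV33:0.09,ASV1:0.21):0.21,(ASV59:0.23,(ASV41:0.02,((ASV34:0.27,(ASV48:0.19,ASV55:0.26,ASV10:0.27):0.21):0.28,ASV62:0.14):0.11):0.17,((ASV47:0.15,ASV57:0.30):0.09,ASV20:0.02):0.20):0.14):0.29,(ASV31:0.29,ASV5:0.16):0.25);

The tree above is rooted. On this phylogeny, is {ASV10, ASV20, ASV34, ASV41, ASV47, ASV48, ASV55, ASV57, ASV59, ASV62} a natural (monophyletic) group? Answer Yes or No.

Yes

The most recent common ancestor of these taxa subtends (ASV59,(ASV41,((ASV34,(ASV48,ASV55,ASV10)),ASV62)),((ASV47,ASV57),ASV20)).
That clade has exactly 10 tips — every listed taxon and nothing else — so the group is monophyletic.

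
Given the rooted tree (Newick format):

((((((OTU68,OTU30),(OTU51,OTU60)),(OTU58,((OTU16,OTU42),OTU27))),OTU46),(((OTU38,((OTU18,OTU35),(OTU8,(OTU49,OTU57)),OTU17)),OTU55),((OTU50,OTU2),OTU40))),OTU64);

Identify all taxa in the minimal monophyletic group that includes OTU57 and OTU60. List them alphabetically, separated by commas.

OTU16, OTU17, OTU18, OTU2, OTU27, OTU30, OTU35, OTU38, OTU40, OTU42, OTU46, OTU49, OTU50, OTU51, OTU55, OTU57, OTU58, OTU60, OTU68, OTU8

Tracing OTU57: it sits inside (OTU49,OTU57).
Tracing OTU60: it sits inside (OTU51,OTU60).
The smallest clade enclosing both is (((((OTU68,OTU30),(OTU51,OTU60)),(OTU58,((OTU16,OTU42),OTU27))),OTU46),(((OTU38,((OTU18,OTU35),(OTU8,(OTU49,OTU57)),OTU17)),OTU55),((OTU50,OTU2),OTU40))); the answer is its 20 terminal taxa in alphabetical order.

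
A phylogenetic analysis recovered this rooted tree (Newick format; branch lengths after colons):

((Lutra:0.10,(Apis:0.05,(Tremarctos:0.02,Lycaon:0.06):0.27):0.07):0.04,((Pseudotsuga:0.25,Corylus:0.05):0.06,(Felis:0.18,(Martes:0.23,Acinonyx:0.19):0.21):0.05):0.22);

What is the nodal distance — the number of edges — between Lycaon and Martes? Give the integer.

8

The MRCA of Lycaon and Martes is the root of the tree.
From Lycaon up to that node: 4 branches. From Martes up to the same node: 4 branches. Total: 4 + 4 = 8.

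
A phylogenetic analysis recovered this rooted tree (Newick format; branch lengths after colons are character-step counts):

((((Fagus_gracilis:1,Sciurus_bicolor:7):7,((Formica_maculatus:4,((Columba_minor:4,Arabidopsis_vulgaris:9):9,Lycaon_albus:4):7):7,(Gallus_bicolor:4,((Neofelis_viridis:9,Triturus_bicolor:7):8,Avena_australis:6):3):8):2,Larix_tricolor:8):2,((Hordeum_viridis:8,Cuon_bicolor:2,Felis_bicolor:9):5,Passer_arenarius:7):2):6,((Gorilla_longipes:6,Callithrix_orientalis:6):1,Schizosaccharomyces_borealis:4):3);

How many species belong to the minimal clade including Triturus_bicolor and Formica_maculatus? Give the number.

8

The MRCA of Triturus_bicolor and Formica_maculatus is the node subtending ((Formica_maculatus,((Columba_minor,Arabidopsis_vulgaris),Lycaon_albus)),(Gallus_bicolor,((Neofelis_viridis,Triturus_bicolor),Avena_australis))).
That clade contains 8 terminal taxa: Arabidopsis_vulgaris, Avena_australis, Columba_minor, Formica_maculatus, Gallus_bicolor, Lycaon_albus, Neofelis_viridis, Triturus_bicolor.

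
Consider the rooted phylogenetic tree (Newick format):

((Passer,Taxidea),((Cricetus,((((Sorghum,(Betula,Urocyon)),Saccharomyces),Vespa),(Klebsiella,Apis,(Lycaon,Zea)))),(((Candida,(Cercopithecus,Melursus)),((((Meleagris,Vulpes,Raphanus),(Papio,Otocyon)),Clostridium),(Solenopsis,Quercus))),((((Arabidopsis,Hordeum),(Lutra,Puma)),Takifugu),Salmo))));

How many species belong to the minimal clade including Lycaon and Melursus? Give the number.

27

The MRCA of Lycaon and Melursus is the node subtending ((Cricetus,((((Sorghum,(Betula,Urocyon)),Saccharomyces),Vespa),(Klebsiella,Apis,(Lycaon,Zea)))),(((Candida,(Cercopithecus,Melursus)),((((Meleagris,Vulpes,Raphanus),(Papio,Otocyon)),Clostridium),(Solenopsis,Quercus))),((((Arabidopsis,Hordeum),(Lutra,Puma)),Takifugu),Salmo))).
That clade contains 27 terminal taxa: Apis, Arabidopsis, Betula, Candida, Cercopithecus, Clostridium, Cricetus, Hordeum, Klebsiella, Lutra, Lycaon, Meleagris, Melursus, Otocyon, Papio, Puma, Quercus, Raphanus, Saccharomyces, Salmo, Solenopsis, Sorghum, Takifugu, Urocyon, Vespa, Vulpes, Zea.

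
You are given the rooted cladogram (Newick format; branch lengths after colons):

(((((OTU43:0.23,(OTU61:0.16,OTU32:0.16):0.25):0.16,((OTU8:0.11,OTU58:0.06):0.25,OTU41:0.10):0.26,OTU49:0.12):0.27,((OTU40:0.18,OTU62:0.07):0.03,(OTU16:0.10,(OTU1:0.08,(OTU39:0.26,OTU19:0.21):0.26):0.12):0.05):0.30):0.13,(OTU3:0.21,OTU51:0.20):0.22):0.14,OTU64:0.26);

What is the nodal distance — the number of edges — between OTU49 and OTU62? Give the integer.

5

The MRCA of OTU49 and OTU62 is the node subtending (((OTU43,(OTU61,OTU32)),((OTU8,OTU58),OTU41),OTU49),((OTU40,OTU62),(OTU16,(OTU1,(OTU39,OTU19))))).
From OTU49 up to that node: 2 branches. From OTU62 up to the same node: 3 branches. Total: 2 + 3 = 5.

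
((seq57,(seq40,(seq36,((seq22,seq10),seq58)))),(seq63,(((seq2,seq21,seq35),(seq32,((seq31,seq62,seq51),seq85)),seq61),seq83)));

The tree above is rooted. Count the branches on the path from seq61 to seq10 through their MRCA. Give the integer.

The MRCA of seq61 and seq10 is the root of the tree.
From seq61 up to that node: 4 branches. From seq10 up to the same node: 6 branches. Total: 4 + 6 = 10.

10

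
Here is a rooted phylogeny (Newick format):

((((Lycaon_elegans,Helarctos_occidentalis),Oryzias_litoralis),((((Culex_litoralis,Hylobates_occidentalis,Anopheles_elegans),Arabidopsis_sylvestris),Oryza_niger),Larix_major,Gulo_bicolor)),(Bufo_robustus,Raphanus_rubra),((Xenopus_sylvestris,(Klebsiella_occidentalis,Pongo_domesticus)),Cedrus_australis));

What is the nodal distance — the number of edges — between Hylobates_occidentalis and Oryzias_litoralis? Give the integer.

7

The MRCA of Hylobates_occidentalis and Oryzias_litoralis is the node subtending (((Lycaon_elegans,Helarctos_occidentalis),Oryzias_litoralis),((((Culex_litoralis,Hylobates_occidentalis,Anopheles_elegans),Arabidopsis_sylvestris),Oryza_niger),Larix_major,Gulo_bicolor)).
From Hylobates_occidentalis up to that node: 5 branches. From Oryzias_litoralis up to the same node: 2 branches. Total: 5 + 2 = 7.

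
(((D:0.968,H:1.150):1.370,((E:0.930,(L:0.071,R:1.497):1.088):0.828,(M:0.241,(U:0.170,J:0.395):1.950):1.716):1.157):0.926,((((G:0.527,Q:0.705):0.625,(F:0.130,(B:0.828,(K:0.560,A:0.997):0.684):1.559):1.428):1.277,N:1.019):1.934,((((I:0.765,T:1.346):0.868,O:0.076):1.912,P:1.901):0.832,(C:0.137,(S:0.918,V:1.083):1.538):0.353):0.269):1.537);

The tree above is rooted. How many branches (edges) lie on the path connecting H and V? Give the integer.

The MRCA of H and V is the root of the tree.
From H up to that node: 3 branches. From V up to the same node: 5 branches. Total: 3 + 5 = 8.

8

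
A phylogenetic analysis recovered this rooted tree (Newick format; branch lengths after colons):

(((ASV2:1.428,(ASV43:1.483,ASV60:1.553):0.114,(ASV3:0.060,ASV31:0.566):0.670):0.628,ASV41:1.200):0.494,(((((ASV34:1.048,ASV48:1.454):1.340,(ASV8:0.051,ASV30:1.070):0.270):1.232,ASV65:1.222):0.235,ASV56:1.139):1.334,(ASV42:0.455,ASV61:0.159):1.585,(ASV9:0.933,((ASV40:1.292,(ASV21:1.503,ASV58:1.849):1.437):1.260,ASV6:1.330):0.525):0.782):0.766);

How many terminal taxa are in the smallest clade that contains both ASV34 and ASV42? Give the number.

13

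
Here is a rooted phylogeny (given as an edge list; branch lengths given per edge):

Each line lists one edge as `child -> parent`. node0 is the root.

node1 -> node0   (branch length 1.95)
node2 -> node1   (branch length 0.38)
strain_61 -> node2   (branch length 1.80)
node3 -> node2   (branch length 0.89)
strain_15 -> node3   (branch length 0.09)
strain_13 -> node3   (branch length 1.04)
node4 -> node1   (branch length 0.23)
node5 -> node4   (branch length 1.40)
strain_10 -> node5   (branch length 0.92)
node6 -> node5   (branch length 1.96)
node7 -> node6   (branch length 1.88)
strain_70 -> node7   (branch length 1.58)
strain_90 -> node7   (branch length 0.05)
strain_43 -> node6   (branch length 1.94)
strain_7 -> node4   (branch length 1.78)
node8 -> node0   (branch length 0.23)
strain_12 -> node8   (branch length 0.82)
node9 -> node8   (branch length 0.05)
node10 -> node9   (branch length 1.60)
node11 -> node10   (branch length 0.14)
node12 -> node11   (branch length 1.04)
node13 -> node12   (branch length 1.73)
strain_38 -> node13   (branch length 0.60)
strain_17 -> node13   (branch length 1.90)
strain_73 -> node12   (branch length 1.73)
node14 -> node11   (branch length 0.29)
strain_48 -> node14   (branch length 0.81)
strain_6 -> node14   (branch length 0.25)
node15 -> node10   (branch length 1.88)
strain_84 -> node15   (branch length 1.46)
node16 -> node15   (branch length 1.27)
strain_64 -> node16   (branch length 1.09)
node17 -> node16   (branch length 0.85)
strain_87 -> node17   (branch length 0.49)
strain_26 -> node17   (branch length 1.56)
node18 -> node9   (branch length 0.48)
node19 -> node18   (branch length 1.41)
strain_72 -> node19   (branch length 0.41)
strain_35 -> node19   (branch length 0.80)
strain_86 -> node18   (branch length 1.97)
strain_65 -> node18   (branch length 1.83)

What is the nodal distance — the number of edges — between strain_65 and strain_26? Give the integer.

The MRCA of strain_65 and strain_26 is the node subtending (((((strain_38,strain_17),strain_73),(strain_48,strain_6)),(strain_84,(strain_64,(strain_87,strain_26)))),((strain_72,strain_35),strain_86,strain_65)).
From strain_65 up to that node: 2 branches. From strain_26 up to the same node: 5 branches. Total: 2 + 5 = 7.

7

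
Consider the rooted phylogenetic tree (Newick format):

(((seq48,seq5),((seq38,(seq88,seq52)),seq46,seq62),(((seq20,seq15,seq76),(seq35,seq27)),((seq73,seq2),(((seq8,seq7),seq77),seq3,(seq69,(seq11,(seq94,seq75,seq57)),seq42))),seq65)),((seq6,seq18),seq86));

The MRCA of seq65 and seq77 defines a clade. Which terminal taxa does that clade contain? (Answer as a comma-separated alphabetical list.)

Tracing seq65: it sits inside (((seq20,seq15,seq76),(seq35,seq27)),((seq73,seq2),(((seq8,seq7),seq77),seq3,(seq69,(seq11,(seq94,seq75,seq57)),seq42))),seq65).
Tracing seq77: it sits inside ((seq8,seq7),seq77).
The smallest clade enclosing both is (((seq20,seq15,seq76),(seq35,seq27)),((seq73,seq2),(((seq8,seq7),seq77),seq3,(seq69,(seq11,(seq94,seq75,seq57)),seq42))),seq65); the answer is its 18 terminal taxa in alphabetical order.

seq11, seq15, seq2, seq20, seq27, seq3, seq35, seq42, seq57, seq65, seq69, seq7, seq73, seq75, seq76, seq77, seq8, seq94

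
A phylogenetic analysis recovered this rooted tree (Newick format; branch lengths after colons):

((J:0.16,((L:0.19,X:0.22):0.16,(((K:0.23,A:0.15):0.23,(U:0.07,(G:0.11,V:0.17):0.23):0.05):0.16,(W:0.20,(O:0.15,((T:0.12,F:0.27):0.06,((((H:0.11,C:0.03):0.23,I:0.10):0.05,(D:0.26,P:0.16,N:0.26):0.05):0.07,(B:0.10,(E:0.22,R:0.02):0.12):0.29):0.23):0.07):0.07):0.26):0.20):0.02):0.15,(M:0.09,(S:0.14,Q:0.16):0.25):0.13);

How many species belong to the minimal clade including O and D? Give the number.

The MRCA of O and D is the node subtending (O,((T,F),((((H,C),I),(D,P,N)),(B,(E,R))))).
That clade contains 12 terminal taxa: B, C, D, E, F, H, I, N, O, P, R, T.

12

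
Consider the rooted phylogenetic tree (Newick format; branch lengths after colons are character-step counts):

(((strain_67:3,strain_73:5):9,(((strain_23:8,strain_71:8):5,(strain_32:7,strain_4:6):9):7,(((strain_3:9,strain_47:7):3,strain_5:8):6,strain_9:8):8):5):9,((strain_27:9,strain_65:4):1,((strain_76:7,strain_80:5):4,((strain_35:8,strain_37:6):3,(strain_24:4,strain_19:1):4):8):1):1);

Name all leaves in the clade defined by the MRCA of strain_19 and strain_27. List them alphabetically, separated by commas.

Tracing strain_19: it sits inside (strain_24,strain_19).
Tracing strain_27: it sits inside (strain_27,strain_65).
The smallest clade enclosing both is ((strain_27,strain_65),((strain_76,strain_80),((strain_35,strain_37),(strain_24,strain_19)))); the answer is its 8 terminal taxa in alphabetical order.

strain_19, strain_24, strain_27, strain_35, strain_37, strain_65, strain_76, strain_80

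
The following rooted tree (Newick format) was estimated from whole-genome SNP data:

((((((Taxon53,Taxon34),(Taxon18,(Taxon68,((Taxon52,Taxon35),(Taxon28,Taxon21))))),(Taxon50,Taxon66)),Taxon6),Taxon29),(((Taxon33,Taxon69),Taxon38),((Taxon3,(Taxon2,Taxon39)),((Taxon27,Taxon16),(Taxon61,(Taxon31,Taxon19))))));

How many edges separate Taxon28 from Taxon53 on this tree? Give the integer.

The MRCA of Taxon28 and Taxon53 is the node subtending ((Taxon53,Taxon34),(Taxon18,(Taxon68,((Taxon52,Taxon35),(Taxon28,Taxon21))))).
From Taxon28 up to that node: 5 branches. From Taxon53 up to the same node: 2 branches. Total: 5 + 2 = 7.

7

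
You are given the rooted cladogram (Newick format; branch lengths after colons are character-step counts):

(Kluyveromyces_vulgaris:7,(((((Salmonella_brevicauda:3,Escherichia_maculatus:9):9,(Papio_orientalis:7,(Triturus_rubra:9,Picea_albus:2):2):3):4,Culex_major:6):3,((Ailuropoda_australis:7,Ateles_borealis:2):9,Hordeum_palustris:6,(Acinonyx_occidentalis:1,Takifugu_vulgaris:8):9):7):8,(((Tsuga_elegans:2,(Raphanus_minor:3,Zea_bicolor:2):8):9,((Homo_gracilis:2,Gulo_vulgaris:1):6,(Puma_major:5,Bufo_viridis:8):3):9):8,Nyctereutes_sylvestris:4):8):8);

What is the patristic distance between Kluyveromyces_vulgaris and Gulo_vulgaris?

47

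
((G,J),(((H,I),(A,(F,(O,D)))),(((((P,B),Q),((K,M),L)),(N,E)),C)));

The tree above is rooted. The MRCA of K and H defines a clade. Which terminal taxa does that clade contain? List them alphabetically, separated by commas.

A, B, C, D, E, F, H, I, K, L, M, N, O, P, Q

Tracing K: it sits inside (K,M).
Tracing H: it sits inside (H,I).
The smallest clade enclosing both is (((H,I),(A,(F,(O,D)))),(((((P,B),Q),((K,M),L)),(N,E)),C)); the answer is its 15 terminal taxa in alphabetical order.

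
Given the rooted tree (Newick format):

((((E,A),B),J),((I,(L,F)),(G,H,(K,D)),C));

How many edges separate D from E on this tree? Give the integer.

The MRCA of D and E is the root of the tree.
From D up to that node: 4 branches. From E up to the same node: 4 branches. Total: 4 + 4 = 8.

8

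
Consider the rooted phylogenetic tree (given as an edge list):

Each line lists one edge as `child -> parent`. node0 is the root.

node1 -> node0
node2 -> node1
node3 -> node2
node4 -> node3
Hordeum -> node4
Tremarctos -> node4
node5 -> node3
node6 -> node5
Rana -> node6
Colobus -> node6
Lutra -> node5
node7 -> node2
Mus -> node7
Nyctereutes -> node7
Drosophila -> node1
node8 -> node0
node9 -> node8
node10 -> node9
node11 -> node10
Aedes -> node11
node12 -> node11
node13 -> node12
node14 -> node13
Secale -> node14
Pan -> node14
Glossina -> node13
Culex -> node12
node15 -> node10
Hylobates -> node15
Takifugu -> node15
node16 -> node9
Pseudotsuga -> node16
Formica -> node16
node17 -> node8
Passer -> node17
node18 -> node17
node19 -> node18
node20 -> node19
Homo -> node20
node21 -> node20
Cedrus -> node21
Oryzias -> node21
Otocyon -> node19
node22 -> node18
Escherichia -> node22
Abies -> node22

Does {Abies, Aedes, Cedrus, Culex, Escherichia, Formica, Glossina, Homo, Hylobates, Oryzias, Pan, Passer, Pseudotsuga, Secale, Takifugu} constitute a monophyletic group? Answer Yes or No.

No

The MRCA of the listed taxa subtends ((((Aedes,(((Secale,Pan),Glossina),Culex)),(Hylobates,Takifugu)),(Pseudotsuga,Formica)),(Passer,(((Homo,(Cedrus,Oryzias)),Otocyon),(Escherichia,Abies)))).
That clade also contains Otocyon, which is not in the proposed group, so the group is not monophyletic.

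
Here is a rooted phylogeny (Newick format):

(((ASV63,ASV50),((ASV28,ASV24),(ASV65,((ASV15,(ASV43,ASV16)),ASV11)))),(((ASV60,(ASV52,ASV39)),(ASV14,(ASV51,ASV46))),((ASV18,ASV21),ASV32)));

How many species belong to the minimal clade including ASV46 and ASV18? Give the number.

The MRCA of ASV46 and ASV18 is the node subtending (((ASV60,(ASV52,ASV39)),(ASV14,(ASV51,ASV46))),((ASV18,ASV21),ASV32)).
That clade contains 9 terminal taxa: ASV14, ASV18, ASV21, ASV32, ASV39, ASV46, ASV51, ASV52, ASV60.

9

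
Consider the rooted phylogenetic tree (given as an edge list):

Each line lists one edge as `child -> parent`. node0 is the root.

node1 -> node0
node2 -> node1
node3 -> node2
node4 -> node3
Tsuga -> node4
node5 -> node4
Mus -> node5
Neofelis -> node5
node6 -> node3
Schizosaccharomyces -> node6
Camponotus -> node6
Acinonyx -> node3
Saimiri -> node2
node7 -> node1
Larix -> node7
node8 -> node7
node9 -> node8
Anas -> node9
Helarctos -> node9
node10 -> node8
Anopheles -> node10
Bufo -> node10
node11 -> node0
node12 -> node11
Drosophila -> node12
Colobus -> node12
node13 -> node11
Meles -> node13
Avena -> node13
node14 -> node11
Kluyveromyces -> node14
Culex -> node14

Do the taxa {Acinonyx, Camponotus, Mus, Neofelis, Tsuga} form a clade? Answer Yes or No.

The MRCA of the listed taxa subtends ((Tsuga,(Mus,Neofelis)),(Schizosaccharomyces,Camponotus),Acinonyx).
That clade also contains Schizosaccharomyces, which is not in the proposed group, so the group is not monophyletic.

No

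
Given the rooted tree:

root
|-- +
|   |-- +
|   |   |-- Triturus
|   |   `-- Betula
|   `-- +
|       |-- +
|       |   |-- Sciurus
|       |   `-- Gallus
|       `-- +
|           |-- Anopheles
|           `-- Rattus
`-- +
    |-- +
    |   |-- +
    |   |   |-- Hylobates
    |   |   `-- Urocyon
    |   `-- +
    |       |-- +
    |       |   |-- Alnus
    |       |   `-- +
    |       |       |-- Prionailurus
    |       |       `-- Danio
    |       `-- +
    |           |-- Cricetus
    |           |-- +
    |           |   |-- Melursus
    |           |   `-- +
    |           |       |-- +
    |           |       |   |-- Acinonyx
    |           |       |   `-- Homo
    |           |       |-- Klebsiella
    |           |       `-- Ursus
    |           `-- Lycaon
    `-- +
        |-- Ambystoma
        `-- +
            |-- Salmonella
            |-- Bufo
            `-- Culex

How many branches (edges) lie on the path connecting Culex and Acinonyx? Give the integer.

10

The MRCA of Culex and Acinonyx is the node subtending (((Hylobates,Urocyon),((Alnus,(Prionailurus,Danio)),(Cricetus,(Melursus,((Acinonyx,Homo),Klebsiella,Ursus)),Lycaon))),(Ambystoma,(Salmonella,Bufo,Culex))).
From Culex up to that node: 3 branches. From Acinonyx up to the same node: 7 branches. Total: 3 + 7 = 10.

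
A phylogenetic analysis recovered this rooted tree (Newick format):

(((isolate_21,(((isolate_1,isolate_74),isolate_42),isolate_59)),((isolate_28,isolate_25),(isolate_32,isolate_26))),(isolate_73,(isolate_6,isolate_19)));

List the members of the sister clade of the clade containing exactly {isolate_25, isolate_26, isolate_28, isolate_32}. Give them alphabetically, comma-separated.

isolate_1, isolate_21, isolate_42, isolate_59, isolate_74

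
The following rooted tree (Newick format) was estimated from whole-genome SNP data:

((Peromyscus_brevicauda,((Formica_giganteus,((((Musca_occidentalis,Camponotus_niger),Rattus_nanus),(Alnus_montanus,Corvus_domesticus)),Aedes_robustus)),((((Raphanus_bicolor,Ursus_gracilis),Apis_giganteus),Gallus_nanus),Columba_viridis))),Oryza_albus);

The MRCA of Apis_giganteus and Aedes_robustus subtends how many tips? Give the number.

12

The MRCA of Apis_giganteus and Aedes_robustus is the node subtending ((Formica_giganteus,((((Musca_occidentalis,Camponotus_niger),Rattus_nanus),(Alnus_montanus,Corvus_domesticus)),Aedes_robustus)),((((Raphanus_bicolor,Ursus_gracilis),Apis_giganteus),Gallus_nanus),Columba_viridis)).
That clade contains 12 terminal taxa: Aedes_robustus, Alnus_montanus, Apis_giganteus, Camponotus_niger, Columba_viridis, Corvus_domesticus, Formica_giganteus, Gallus_nanus, Musca_occidentalis, Raphanus_bicolor, Rattus_nanus, Ursus_gracilis.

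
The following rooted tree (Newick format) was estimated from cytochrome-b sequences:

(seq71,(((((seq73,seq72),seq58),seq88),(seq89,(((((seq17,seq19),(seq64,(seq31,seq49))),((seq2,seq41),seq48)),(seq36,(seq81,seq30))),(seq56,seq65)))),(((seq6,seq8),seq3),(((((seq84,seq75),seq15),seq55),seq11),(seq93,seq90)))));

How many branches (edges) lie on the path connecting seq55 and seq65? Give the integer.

The MRCA of seq55 and seq65 is the node subtending (((((seq73,seq72),seq58),seq88),(seq89,(((((seq17,seq19),(seq64,(seq31,seq49))),((seq2,seq41),seq48)),(seq36,(seq81,seq30))),(seq56,seq65)))),(((seq6,seq8),seq3),(((((seq84,seq75),seq15),seq55),seq11),(seq93,seq90)))).
From seq55 up to that node: 5 branches. From seq65 up to the same node: 5 branches. Total: 5 + 5 = 10.

10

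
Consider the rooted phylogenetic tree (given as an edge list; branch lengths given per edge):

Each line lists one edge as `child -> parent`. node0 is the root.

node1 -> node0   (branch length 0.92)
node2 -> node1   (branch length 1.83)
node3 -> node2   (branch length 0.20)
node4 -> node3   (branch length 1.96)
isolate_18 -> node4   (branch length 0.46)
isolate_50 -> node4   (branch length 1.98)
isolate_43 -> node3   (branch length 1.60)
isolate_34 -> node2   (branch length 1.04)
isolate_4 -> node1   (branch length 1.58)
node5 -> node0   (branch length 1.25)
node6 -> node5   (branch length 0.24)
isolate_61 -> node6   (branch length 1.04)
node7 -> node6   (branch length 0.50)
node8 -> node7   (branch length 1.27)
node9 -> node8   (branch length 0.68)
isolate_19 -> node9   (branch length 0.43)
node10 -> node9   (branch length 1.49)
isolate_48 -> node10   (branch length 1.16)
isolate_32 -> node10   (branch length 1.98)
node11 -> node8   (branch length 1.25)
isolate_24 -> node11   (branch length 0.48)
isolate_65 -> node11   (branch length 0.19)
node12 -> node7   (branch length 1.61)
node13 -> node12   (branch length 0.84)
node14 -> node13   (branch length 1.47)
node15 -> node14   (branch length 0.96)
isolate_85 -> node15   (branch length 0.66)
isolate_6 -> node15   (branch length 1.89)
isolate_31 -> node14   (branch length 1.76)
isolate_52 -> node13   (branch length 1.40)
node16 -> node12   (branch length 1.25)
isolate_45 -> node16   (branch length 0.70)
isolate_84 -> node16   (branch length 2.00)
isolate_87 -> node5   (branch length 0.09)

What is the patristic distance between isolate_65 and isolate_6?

The path runs isolate_65 → … → MRCA → … → isolate_6; the MRCA is the node subtending (((isolate_19,(isolate_48,isolate_32)),(isolate_24,isolate_65)),((((isolate_85,isolate_6),isolate_31),isolate_52),(isolate_45,isolate_84))).
Branch lengths along that path: 0.19 + 1.25 + 1.27 + 1.61 + 0.84 + 1.47 + 0.96 + 1.89 = 9.48.

9.48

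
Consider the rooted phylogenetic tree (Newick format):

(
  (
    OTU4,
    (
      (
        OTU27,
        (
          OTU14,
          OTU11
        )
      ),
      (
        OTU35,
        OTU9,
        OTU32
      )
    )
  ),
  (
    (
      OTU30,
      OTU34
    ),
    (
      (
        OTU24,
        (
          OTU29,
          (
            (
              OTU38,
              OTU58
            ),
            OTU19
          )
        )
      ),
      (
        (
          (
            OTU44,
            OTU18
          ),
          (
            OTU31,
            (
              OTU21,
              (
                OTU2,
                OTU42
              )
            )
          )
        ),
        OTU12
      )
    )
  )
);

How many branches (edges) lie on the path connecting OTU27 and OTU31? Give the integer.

The MRCA of OTU27 and OTU31 is the root of the tree.
From OTU27 up to that node: 4 branches. From OTU31 up to the same node: 6 branches. Total: 4 + 6 = 10.

10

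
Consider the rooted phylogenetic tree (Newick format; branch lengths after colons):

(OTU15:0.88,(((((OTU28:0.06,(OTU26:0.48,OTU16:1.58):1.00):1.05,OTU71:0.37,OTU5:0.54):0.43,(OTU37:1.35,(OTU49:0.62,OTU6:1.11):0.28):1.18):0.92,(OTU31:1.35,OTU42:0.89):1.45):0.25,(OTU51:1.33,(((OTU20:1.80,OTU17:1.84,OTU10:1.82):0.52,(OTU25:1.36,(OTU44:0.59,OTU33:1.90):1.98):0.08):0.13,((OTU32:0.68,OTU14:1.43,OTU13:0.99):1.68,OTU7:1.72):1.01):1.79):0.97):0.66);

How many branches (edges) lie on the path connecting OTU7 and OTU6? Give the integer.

9

The MRCA of OTU7 and OTU6 is the node subtending (((((OTU28,(OTU26,OTU16)),OTU71,OTU5),(OTU37,(OTU49,OTU6))),(OTU31,OTU42)),(OTU51,(((OTU20,OTU17,OTU10),(OTU25,(OTU44,OTU33))),((OTU32,OTU14,OTU13),OTU7)))).
From OTU7 up to that node: 4 branches. From OTU6 up to the same node: 5 branches. Total: 4 + 5 = 9.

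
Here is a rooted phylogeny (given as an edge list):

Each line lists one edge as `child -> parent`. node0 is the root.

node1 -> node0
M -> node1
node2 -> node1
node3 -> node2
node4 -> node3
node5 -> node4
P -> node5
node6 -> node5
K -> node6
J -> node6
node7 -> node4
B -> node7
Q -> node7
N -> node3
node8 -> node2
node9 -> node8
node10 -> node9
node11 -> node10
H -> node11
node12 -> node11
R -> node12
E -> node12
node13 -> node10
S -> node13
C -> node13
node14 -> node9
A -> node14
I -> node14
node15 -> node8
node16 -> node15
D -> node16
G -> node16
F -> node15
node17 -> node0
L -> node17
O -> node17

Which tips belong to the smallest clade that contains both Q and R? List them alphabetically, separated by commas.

A, B, C, D, E, F, G, H, I, J, K, N, P, Q, R, S

Tracing Q: it sits inside (B,Q).
Tracing R: it sits inside (R,E).
The smallest clade enclosing both is ((((P,(K,J)),(B,Q)),N),((((H,(R,E)),(S,C)),(A,I)),((D,G),F))); the answer is its 16 terminal taxa in alphabetical order.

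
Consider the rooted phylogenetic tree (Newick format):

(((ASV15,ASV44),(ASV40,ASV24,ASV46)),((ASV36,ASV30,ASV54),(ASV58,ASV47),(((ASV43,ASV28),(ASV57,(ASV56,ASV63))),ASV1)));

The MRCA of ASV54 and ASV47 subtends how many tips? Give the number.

11

The MRCA of ASV54 and ASV47 is the node subtending ((ASV36,ASV30,ASV54),(ASV58,ASV47),(((ASV43,ASV28),(ASV57,(ASV56,ASV63))),ASV1)).
That clade contains 11 terminal taxa: ASV1, ASV28, ASV30, ASV36, ASV43, ASV47, ASV54, ASV56, ASV57, ASV58, ASV63.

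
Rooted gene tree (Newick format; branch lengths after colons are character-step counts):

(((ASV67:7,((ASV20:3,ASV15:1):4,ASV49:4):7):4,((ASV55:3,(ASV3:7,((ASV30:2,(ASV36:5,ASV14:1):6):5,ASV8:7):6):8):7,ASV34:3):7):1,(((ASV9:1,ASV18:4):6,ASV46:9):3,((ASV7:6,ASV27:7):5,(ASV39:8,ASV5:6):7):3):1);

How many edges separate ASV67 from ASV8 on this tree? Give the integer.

7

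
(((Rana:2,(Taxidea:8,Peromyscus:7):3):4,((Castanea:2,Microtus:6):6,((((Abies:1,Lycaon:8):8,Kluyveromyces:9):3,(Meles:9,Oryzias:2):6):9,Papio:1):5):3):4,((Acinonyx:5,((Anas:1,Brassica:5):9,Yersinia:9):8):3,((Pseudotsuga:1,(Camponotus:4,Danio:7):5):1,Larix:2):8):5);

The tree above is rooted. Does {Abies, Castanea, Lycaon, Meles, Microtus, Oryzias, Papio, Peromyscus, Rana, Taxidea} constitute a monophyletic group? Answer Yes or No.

The MRCA of the listed taxa subtends ((Rana,(Taxidea,Peromyscus)),((Castanea,Microtus),((((Abies,Lycaon),Kluyveromyces),(Meles,Oryzias)),Papio))).
That clade also contains Kluyveromyces, which is not in the proposed group, so the group is not monophyletic.

No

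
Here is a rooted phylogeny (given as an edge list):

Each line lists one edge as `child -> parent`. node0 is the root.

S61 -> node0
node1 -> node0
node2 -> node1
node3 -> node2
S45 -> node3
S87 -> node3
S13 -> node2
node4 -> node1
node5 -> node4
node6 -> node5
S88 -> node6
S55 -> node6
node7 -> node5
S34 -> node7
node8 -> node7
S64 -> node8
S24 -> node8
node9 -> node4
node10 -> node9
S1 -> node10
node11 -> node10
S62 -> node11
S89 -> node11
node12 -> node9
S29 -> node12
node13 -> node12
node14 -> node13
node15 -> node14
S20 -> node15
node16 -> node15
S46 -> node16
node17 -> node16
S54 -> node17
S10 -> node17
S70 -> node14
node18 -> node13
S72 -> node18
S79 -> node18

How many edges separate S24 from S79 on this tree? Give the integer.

9

The MRCA of S24 and S79 is the node subtending (((S88,S55),(S34,(S64,S24))),((S1,(S62,S89)),(S29,(((S20,(S46,(S54,S10))),S70),(S72,S79))))).
From S24 up to that node: 4 branches. From S79 up to the same node: 5 branches. Total: 4 + 5 = 9.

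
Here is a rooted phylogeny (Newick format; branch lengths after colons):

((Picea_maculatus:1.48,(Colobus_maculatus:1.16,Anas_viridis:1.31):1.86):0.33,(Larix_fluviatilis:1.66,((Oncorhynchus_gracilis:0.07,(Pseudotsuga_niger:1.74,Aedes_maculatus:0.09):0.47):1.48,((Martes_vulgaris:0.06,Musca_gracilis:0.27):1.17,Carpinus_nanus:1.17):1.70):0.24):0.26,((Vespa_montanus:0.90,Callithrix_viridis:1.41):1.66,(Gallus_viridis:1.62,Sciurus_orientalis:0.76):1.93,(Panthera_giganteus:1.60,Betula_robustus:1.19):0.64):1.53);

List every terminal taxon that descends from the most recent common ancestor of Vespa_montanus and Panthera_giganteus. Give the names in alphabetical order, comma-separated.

Tracing Vespa_montanus: it sits inside (Vespa_montanus,Callithrix_viridis).
Tracing Panthera_giganteus: it sits inside (Panthera_giganteus,Betula_robustus).
The smallest clade enclosing both is ((Vespa_montanus,Callithrix_viridis),(Gallus_viridis,Sciurus_orientalis),(Panthera_giganteus,Betula_robustus)); the answer is its 6 terminal taxa in alphabetical order.

Betula_robustus, Callithrix_viridis, Gallus_viridis, Panthera_giganteus, Sciurus_orientalis, Vespa_montanus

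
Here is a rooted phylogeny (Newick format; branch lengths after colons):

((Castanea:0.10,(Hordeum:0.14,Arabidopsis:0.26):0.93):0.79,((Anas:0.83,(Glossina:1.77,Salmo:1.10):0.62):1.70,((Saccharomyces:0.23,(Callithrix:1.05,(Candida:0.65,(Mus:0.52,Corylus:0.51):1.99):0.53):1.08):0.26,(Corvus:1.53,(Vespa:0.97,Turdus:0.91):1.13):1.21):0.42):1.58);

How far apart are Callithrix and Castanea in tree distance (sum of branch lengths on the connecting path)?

5.28

The path runs Callithrix → … → MRCA → … → Castanea; the MRCA is the root of the tree.
Branch lengths along that path: 1.05 + 1.08 + 0.26 + 0.42 + 1.58 + 0.79 + 0.10 = 5.28.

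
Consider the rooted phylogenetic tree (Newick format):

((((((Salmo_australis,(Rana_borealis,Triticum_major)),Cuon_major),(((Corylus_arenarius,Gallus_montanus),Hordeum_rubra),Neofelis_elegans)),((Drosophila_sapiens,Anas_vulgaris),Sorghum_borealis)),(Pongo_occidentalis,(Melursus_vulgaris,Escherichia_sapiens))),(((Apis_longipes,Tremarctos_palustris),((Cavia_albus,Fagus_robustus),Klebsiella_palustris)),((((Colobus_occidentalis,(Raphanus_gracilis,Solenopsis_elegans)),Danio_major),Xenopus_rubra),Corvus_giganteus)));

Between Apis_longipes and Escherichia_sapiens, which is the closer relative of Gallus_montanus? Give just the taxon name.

The MRCA of Gallus_montanus and Escherichia_sapiens subtends (((((Salmo_australis,(Rana_borealis,Triticum_major)),Cuon_major),(((Corylus_arenarius,Gallus_montanus),Hordeum_rubra),Neofelis_elegans)),((Drosophila_sapiens,Anas_vulgaris),Sorghum_borealis)),(Pongo_occidentalis,(Melursus_vulgaris,Escherichia_sapiens))) (14 taxa).
The MRCA of Gallus_montanus and Apis_longipes is the root, subtending the entire tree (25 taxa).
The first is nested inside the second, so Gallus_montanus shares a more recent common ancestor with Escherichia_sapiens.

Escherichia_sapiens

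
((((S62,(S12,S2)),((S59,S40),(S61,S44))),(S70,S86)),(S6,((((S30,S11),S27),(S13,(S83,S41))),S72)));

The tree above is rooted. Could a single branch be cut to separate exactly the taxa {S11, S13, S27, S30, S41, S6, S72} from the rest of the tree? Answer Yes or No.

The MRCA of the listed taxa subtends (S6,((((S30,S11),S27),(S13,(S83,S41))),S72)).
That clade also contains S83, which is not in the proposed group, so the group is not monophyletic.

No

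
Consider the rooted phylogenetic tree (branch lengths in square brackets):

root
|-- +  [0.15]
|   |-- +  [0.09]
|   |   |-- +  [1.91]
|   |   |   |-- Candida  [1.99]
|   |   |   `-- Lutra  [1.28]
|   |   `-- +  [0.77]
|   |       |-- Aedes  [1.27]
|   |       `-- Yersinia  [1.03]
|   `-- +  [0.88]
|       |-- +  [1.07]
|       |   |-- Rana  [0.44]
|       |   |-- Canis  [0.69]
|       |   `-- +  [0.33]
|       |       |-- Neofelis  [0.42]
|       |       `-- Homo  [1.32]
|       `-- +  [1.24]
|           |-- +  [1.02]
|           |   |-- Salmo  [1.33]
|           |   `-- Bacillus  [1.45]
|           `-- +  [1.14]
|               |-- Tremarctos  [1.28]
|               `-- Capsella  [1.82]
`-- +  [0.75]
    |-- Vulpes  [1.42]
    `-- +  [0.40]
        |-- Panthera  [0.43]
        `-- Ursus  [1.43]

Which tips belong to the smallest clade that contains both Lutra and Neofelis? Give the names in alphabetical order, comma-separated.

Tracing Lutra: it sits inside (Candida,Lutra).
Tracing Neofelis: it sits inside (Neofelis,Homo).
The smallest clade enclosing both is (((Candida,Lutra),(Aedes,Yersinia)),((Rana,Canis,(Neofelis,Homo)),((Salmo,Bacillus),(Tremarctos,Capsella)))); the answer is its 12 terminal taxa in alphabetical order.

Aedes, Bacillus, Candida, Canis, Capsella, Homo, Lutra, Neofelis, Rana, Salmo, Tremarctos, Yersinia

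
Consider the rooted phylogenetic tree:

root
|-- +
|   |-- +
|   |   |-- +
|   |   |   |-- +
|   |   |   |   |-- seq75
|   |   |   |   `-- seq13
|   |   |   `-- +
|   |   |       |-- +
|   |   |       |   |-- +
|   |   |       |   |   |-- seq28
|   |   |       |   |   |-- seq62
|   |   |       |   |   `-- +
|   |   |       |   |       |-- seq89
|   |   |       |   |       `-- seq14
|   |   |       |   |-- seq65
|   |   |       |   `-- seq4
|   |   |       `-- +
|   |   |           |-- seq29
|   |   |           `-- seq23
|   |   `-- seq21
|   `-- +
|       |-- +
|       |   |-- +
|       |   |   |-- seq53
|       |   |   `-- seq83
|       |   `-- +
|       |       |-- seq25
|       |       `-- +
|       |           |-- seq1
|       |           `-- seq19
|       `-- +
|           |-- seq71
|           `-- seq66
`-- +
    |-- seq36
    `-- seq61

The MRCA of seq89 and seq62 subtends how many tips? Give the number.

4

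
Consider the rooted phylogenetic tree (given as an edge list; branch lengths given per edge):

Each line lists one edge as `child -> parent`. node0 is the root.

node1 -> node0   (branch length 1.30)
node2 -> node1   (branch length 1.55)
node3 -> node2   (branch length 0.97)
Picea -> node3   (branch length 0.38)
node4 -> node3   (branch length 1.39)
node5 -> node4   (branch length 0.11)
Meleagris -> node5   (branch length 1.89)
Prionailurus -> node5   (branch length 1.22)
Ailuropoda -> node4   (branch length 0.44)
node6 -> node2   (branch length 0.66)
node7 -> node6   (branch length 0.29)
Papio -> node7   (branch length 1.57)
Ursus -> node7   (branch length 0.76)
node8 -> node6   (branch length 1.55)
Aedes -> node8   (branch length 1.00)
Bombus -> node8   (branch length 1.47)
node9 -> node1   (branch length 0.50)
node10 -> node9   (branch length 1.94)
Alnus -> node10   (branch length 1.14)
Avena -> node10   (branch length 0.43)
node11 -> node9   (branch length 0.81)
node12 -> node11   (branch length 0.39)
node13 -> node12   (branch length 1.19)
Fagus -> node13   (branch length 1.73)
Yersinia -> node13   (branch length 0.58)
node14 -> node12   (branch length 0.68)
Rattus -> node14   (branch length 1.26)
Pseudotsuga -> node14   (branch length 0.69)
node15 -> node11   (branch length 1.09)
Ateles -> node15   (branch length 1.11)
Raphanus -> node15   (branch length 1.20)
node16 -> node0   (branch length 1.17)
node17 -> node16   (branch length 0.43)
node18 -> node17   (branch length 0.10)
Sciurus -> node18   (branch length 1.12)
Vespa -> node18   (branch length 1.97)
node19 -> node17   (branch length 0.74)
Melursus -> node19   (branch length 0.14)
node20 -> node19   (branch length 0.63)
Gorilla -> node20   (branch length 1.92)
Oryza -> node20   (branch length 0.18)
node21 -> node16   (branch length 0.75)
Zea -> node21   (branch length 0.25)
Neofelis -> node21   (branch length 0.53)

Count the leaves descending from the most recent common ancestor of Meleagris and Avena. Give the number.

The MRCA of Meleagris and Avena is the node subtending (((Picea,((Meleagris,Prionailurus),Ailuropoda)),((Papio,Ursus),(Aedes,Bombus))),((Alnus,Avena),(((Fagus,Yersinia),(Rattus,Pseudotsuga)),(Ateles,Raphanus)))).
That clade contains 16 terminal taxa: Aedes, Ailuropoda, Alnus, Ateles, Avena, Bombus, Fagus, Meleagris, Papio, Picea, Prionailurus, Pseudotsuga, Raphanus, Rattus, Ursus, Yersinia.

16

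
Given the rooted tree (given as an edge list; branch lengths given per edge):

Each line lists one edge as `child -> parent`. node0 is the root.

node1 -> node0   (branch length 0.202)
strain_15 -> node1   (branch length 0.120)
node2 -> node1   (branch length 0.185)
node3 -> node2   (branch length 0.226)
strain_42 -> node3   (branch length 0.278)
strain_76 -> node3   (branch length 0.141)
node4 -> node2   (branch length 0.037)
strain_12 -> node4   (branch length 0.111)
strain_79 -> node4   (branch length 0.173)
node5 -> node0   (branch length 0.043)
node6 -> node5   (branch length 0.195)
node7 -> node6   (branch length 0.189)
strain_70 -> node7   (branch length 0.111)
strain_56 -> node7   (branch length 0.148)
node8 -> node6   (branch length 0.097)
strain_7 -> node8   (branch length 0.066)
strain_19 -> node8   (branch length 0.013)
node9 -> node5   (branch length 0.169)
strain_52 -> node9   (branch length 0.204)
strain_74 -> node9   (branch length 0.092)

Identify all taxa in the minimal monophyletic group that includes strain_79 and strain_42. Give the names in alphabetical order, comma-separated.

strain_12, strain_42, strain_76, strain_79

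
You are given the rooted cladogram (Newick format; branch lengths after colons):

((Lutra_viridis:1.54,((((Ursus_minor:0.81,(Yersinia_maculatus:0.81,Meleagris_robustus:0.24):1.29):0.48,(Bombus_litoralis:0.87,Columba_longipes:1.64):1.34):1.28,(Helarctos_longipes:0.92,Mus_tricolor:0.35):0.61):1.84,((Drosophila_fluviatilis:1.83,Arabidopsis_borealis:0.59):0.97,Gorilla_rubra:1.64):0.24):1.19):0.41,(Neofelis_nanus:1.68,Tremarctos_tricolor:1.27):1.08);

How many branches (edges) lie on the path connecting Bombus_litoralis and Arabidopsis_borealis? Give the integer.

The MRCA of Bombus_litoralis and Arabidopsis_borealis is the node subtending ((((Ursus_minor,(Yersinia_maculatus,Meleagris_robustus)),(Bombus_litoralis,Columba_longipes)),(Helarctos_longipes,Mus_tricolor)),((Drosophila_fluviatilis,Arabidopsis_borealis),Gorilla_rubra)).
From Bombus_litoralis up to that node: 4 branches. From Arabidopsis_borealis up to the same node: 3 branches. Total: 4 + 3 = 7.

7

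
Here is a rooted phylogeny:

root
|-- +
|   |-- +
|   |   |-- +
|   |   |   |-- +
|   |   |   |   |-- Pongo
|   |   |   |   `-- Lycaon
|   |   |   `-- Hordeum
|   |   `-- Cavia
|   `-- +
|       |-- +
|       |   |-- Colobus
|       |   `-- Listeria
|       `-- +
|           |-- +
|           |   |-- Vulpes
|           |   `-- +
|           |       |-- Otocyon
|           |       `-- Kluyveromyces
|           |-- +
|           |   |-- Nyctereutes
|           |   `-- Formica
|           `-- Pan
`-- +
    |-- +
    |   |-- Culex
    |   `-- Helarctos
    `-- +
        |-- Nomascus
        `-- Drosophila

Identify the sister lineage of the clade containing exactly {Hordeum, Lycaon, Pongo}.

Cavia

The clade containing exactly {Hordeum, Lycaon, Pongo} attaches to the tree at the node subtending (((Pongo,Lycaon),Hordeum),Cavia).
The other lineage descending from that same node — the sister group — is the single tip Cavia.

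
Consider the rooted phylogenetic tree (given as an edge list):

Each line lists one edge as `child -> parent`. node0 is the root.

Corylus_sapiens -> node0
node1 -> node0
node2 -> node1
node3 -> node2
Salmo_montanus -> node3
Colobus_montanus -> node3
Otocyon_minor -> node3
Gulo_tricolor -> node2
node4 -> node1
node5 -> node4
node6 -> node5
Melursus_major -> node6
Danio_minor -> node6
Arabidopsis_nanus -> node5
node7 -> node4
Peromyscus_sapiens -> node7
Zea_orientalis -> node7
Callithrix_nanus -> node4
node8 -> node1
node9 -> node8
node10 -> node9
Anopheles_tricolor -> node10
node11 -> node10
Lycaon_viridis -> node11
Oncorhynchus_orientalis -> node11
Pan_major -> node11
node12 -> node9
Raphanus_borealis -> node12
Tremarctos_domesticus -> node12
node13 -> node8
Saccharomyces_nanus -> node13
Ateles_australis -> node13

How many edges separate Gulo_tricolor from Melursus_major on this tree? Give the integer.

6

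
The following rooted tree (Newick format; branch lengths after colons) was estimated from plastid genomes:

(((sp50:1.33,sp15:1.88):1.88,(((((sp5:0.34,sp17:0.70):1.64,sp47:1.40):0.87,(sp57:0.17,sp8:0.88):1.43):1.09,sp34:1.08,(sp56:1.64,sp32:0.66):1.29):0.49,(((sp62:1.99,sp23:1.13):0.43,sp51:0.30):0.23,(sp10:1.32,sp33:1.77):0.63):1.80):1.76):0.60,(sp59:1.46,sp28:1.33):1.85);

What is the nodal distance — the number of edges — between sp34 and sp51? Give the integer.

5

The MRCA of sp34 and sp51 is the node subtending (((((sp5,sp17),sp47),(sp57,sp8)),sp34,(sp56,sp32)),(((sp62,sp23),sp51),(sp10,sp33))).
From sp34 up to that node: 2 branches. From sp51 up to the same node: 3 branches. Total: 2 + 3 = 5.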